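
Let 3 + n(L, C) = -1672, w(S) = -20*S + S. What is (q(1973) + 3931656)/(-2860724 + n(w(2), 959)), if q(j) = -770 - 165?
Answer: -3930721/2862399 ≈ -1.3732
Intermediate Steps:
q(j) = -935
w(S) = -19*S
n(L, C) = -1675 (n(L, C) = -3 - 1672 = -1675)
(q(1973) + 3931656)/(-2860724 + n(w(2), 959)) = (-935 + 3931656)/(-2860724 - 1675) = 3930721/(-2862399) = 3930721*(-1/2862399) = -3930721/2862399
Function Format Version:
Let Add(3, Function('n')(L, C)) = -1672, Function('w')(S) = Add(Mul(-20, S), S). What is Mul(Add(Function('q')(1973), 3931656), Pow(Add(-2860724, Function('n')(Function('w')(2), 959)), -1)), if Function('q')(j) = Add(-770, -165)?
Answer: Rational(-3930721, 2862399) ≈ -1.3732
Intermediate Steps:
Function('q')(j) = -935
Function('w')(S) = Mul(-19, S)
Function('n')(L, C) = -1675 (Function('n')(L, C) = Add(-3, -1672) = -1675)
Mul(Add(Function('q')(1973), 3931656), Pow(Add(-2860724, Function('n')(Function('w')(2), 959)), -1)) = Mul(Add(-935, 3931656), Pow(Add(-2860724, -1675), -1)) = Mul(3930721, Pow(-2862399, -1)) = Mul(3930721, Rational(-1, 2862399)) = Rational(-3930721, 2862399)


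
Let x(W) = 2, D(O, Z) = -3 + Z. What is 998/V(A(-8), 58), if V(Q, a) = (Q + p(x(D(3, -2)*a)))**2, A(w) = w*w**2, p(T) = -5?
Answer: 998/267289 ≈ 0.0037338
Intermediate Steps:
A(w) = w**3
V(Q, a) = (-5 + Q)**2 (V(Q, a) = (Q - 5)**2 = (-5 + Q)**2)
998/V(A(-8), 58) = 998/((-5 + (-8)**3)**2) = 998/((-5 - 512)**2) = 998/((-517)**2) = 998/267289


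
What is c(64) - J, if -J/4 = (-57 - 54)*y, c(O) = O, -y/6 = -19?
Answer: -50552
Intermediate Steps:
y = 114 (y = -6*(-19) = 114)
J = 50616 (J = -4*(-57 - 54)*114 = -(-444)*114 = -4*(-12654) = 50616)
c(64) - J = 64 - 1*50616 = 64 - 50616 = -50552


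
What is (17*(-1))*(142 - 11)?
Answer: -2227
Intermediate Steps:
(17*(-1))*(142 - 11) = -17*131 = -2227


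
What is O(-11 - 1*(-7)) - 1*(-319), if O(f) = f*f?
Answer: 335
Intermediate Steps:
O(f) = f²
O(-11 - 1*(-7)) - 1*(-319) = (-11 - 1*(-7))² - 1*(-319) = (-11 + 7)² + 319 = (-4)² + 319 = 16 + 319 = 335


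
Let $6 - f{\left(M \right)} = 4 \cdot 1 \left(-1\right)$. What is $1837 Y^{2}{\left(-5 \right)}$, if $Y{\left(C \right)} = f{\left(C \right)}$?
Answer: $183700$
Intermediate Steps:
$f{\left(M \right)} = 10$ ($f{\left(M \right)} = 6 - 4 \cdot 1 \left(-1\right) = 6 - 4 \left(-1\right) = 6 - -4 = 6 + 4 = 10$)
$Y{\left(C \right)} = 10$
$1837 Y^{2}{\left(-5 \right)} = 1837 \cdot 10^{2} = 1837 \cdot 100 = 183700$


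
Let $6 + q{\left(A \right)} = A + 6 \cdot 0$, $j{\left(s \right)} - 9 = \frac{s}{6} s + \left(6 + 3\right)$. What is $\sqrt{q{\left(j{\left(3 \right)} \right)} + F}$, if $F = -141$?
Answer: $\frac{i \sqrt{510}}{2} \approx 11.292 i$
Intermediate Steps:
$j{\left(s \right)} = 18 + \frac{s^{2}}{6}$ ($j{\left(s \right)} = 9 + \left(\frac{s}{6} s + \left(6 + 3\right)\right) = 9 + \left(s \frac{1}{6} s + 9\right) = 9 + \left(\frac{s}{6} s + 9\right) = 9 + \left(\frac{s^{2}}{6} + 9\right) = 9 + \left(9 + \frac{s^{2}}{6}\right) = 18 + \frac{s^{2}}{6}$)
$q{\left(A \right)} = -6 + A$ ($q{\left(A \right)} = -6 + \left(A + 6 \cdot 0\right) = -6 + \left(A + 0\right) = -6 + A$)
$\sqrt{q{\left(j{\left(3 \right)} \right)} + F} = \sqrt{\left(-6 + \left(18 + \frac{3^{2}}{6}\right)\right) - 141} = \sqrt{\left(-6 + \left(18 + \frac{1}{6} \cdot 9\right)\right) - 141} = \sqrt{\left(-6 + \left(18 + \frac{3}{2}\right)\right) - 141} = \sqrt{\left(-6 + \frac{39}{2}\right) - 141} = \sqrt{\frac{27}{2} - 141} = \sqrt{- \frac{255}{2}} = \frac{i \sqrt{510}}{2}$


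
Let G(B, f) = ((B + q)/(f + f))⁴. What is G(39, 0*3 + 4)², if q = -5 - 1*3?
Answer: 852891037441/16777216 ≈ 50836.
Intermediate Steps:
q = -8 (q = -5 - 3 = -8)
G(B, f) = (-8 + B)⁴/(16*f⁴) (G(B, f) = ((B - 8)/(f + f))⁴ = ((-8 + B)/((2*f)))⁴ = ((-8 + B)*(1/(2*f)))⁴ = ((-8 + B)/(2*f))⁴ = (-8 + B)⁴/(16*f⁴))
G(39, 0*3 + 4)² = ((-8 + 39)⁴/(16*(0*3 + 4)⁴))² = ((1/16)*31⁴/(0 + 4)⁴)² = ((1/16)*923521/4⁴)² = ((1/16)*(1/256)*923521)² = (923521/4096)² = 852891037441/16777216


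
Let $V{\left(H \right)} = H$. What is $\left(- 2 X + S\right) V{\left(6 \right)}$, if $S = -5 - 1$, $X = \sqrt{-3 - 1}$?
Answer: $-36 - 24 i \approx -36.0 - 24.0 i$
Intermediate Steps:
$X = 2 i$ ($X = \sqrt{-4} = 2 i \approx 2.0 i$)
$S = -6$ ($S = -5 - 1 = -6$)
$\left(- 2 X + S\right) V{\left(6 \right)} = \left(- 2 \cdot 2 i - 6\right) 6 = \left(- 4 i - 6\right) 6 = \left(-6 - 4 i\right) 6 = -36 - 24 i$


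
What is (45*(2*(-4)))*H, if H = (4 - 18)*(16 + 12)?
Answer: 141120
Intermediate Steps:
H = -392 (H = -14*28 = -392)
(45*(2*(-4)))*H = (45*(2*(-4)))*(-392) = (45*(-8))*(-392) = -360*(-392) = 141120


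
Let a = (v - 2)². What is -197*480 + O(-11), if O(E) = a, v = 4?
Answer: -94556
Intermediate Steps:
a = 4 (a = (4 - 2)² = 2² = 4)
O(E) = 4
-197*480 + O(-11) = -197*480 + 4 = -94560 + 4 = -94556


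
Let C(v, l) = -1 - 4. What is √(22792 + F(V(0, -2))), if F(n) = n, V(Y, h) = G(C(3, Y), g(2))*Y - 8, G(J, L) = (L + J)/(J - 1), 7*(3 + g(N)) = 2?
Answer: 16*√89 ≈ 150.94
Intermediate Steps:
g(N) = -19/7 (g(N) = -3 + (⅐)*2 = -3 + 2/7 = -19/7)
C(v, l) = -5
G(J, L) = (J + L)/(-1 + J)
V(Y, h) = -8 + 9*Y/7 (V(Y, h) = ((-5 - 19/7)/(-1 - 5))*Y - 8 = (-54/7/(-6))*Y - 8 = (-⅙*(-54/7))*Y - 8 = 9*Y/7 - 8 = -8 + 9*Y/7)
√(22792 + F(V(0, -2))) = √(22792 + (-8 + (9/7)*0)) = √(22792 + (-8 + 0)) = √(22792 - 8) = √22784 = 16*√89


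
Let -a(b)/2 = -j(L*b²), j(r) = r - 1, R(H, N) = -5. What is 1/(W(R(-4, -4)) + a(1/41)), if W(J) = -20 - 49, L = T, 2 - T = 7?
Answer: -1681/119361 ≈ -0.014083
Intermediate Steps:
T = -5 (T = 2 - 1*7 = 2 - 7 = -5)
L = -5
j(r) = -1 + r
W(J) = -69
a(b) = -2 - 10*b² (a(b) = -(-2)*(-1 - 5*b²) = -2*(1 + 5*b²) = -2 - 10*b²)
1/(W(R(-4, -4)) + a(1/41)) = 1/(-69 + (-2 - 10*(1/41)²)) = 1/(-69 + (-2 - 10*1/1681)) = 1/(-69 + (-2 - 10/1681)) = 1/(-69 - 3372/1681) = 1/(-119361/1681) = -1681/119361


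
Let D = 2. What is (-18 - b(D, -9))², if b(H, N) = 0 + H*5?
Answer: 784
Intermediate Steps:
b(H, N) = 5*H (b(H, N) = 0 + 5*H = 5*H)
(-18 - b(D, -9))² = (-18 - 5*2)² = (-18 - 1*10)² = (-18 - 10)² = (-28)² = 784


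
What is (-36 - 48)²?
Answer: 7056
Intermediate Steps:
(-36 - 48)² = (-84)² = 7056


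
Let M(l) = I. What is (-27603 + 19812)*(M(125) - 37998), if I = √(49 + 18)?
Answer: 296042418 - 7791*√67 ≈ 2.9598e+8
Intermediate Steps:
I = √67 ≈ 8.1853
M(l) = √67
(-27603 + 19812)*(M(125) - 37998) = (-27603 + 19812)*(√67 - 37998) = -7791*(-37998 + √67) = 296042418 - 7791*√67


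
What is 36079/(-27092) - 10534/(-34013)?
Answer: -941767899/921480196 ≈ -1.0220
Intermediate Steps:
36079/(-27092) - 10534/(-34013) = 36079*(-1/27092) - 10534*(-1/34013) = -36079/27092 + 10534/34013 = -941767899/921480196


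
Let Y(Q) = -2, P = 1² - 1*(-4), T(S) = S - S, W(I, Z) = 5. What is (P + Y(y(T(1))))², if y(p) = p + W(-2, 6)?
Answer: 9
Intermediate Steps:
T(S) = 0
y(p) = 5 + p (y(p) = p + 5 = 5 + p)
P = 5 (P = 1 + 4 = 5)
(P + Y(y(T(1))))² = (5 - 2)² = 3² = 9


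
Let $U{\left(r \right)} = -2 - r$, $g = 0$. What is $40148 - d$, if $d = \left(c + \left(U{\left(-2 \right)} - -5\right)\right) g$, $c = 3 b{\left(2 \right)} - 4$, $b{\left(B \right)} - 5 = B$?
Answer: $40148$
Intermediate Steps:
$b{\left(B \right)} = 5 + B$
$c = 17$ ($c = 3 \left(5 + 2\right) - 4 = 3 \cdot 7 - 4 = 21 - 4 = 17$)
$d = 0$ ($d = \left(17 - -5\right) 0 = \left(17 + \left(\left(-2 + 2\right) + 5\right)\right) 0 = \left(17 + \left(0 + 5\right)\right) 0 = \left(17 + 5\right) 0 = 22 \cdot 0 = 0$)
$40148 - d = 40148 - 0 = 40148 + 0 = 40148$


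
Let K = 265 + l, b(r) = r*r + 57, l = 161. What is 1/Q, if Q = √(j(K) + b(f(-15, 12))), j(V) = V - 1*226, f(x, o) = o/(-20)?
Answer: 5*√6434/6434 ≈ 0.062335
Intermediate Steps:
f(x, o) = -o/20 (f(x, o) = o*(-1/20) = -o/20)
b(r) = 57 + r² (b(r) = r² + 57 = 57 + r²)
K = 426 (K = 265 + 161 = 426)
j(V) = -226 + V (j(V) = V - 226 = -226 + V)
Q = √6434/5 (Q = √((-226 + 426) + (57 + (-1/20*12)²)) = √(200 + (57 + (-⅗)²)) = √(200 + (57 + 9/25)) = √(200 + 1434/25) = √(6434/25) = √6434/5 ≈ 16.042)
1/Q = 1/(√6434/5) = 5*√6434/6434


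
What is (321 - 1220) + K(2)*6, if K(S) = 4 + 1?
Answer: -869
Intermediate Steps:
K(S) = 5
(321 - 1220) + K(2)*6 = (321 - 1220) + 5*6 = -899 + 30 = -869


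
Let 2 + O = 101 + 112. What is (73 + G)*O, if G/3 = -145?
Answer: -76382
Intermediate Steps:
G = -435 (G = 3*(-145) = -435)
O = 211 (O = -2 + (101 + 112) = -2 + 213 = 211)
(73 + G)*O = (73 - 435)*211 = -362*211 = -76382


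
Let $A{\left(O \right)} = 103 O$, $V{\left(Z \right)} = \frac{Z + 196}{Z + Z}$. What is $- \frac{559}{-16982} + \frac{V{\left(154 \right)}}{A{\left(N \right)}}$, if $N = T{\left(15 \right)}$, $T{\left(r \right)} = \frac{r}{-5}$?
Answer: $\frac{843883}{28860909} \approx 0.02924$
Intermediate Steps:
$T{\left(r \right)} = - \frac{r}{5}$ ($T{\left(r \right)} = r \left(- \frac{1}{5}\right) = - \frac{r}{5}$)
$V{\left(Z \right)} = \frac{196 + Z}{2 Z}$
$N = -3$ ($N = \left(- \frac{1}{5}\right) 15 = -3$)
$- \frac{559}{-16982} + \frac{V{\left(154 \right)}}{A{\left(N \right)}} = - \frac{559}{-16982} + \frac{\frac{1}{2} \cdot \frac{1}{154} \left(196 + 154\right)}{103 \left(-3\right)} = \left(-559\right) \left(- \frac{1}{16982}\right) + \frac{\frac{1}{2} \cdot \frac{1}{154} \cdot 350}{-309} = \frac{559}{16982} + \frac{25}{22} \left(- \frac{1}{309}\right) = \frac{559}{16982} - \frac{25}{6798} = \frac{843883}{28860909}$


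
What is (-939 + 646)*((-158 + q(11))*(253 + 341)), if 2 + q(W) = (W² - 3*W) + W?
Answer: 10616562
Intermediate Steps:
q(W) = -2 + W² - 2*W (q(W) = -2 + ((W² - 3*W) + W) = -2 + (W² - 2*W) = -2 + W² - 2*W)
(-939 + 646)*((-158 + q(11))*(253 + 341)) = (-939 + 646)*((-158 + (-2 + 11² - 2*11))*(253 + 341)) = -293*(-158 + (-2 + 121 - 22))*594 = -293*(-158 + 97)*594 = -(-17873)*594 = -293*(-36234) = 10616562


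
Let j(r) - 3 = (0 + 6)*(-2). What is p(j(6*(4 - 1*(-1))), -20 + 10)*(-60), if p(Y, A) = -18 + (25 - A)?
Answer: -1020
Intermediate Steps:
j(r) = -9 (j(r) = 3 + (0 + 6)*(-2) = 3 + 6*(-2) = 3 - 12 = -9)
p(Y, A) = 7 - A
p(j(6*(4 - 1*(-1))), -20 + 10)*(-60) = (7 - (-20 + 10))*(-60) = (7 - 1*(-10))*(-60) = (7 + 10)*(-60) = 17*(-60) = -1020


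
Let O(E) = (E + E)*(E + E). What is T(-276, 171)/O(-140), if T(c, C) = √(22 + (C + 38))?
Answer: √231/78400 ≈ 0.00019386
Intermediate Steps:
O(E) = 4*E² (O(E) = (2*E)*(2*E) = 4*E²)
T(c, C) = √(60 + C) (T(c, C) = √(22 + (38 + C)) = √(60 + C))
T(-276, 171)/O(-140) = √(60 + 171)/((4*(-140)²)) = √231/((4*19600)) = √231/78400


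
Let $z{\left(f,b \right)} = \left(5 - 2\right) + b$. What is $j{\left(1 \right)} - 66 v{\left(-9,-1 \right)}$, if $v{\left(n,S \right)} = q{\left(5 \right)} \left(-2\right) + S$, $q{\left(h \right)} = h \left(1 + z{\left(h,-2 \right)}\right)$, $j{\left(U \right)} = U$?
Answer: $1387$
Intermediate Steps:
$z{\left(f,b \right)} = 3 + b$
$q{\left(h \right)} = 2 h$ ($q{\left(h \right)} = h \left(1 + \left(3 - 2\right)\right) = h \left(1 + 1\right) = h 2 = 2 h$)
$v{\left(n,S \right)} = -20 + S$ ($v{\left(n,S \right)} = 2 \cdot 5 \left(-2\right) + S = 10 \left(-2\right) + S = -20 + S$)
$j{\left(1 \right)} - 66 v{\left(-9,-1 \right)} = 1 - 66 \left(-20 - 1\right) = 1 - -1386 = 1 + 1386 = 1387$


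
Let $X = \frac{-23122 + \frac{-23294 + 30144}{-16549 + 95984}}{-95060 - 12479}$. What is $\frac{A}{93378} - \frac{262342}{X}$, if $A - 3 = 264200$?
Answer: $- \frac{1743845614012841764}{1429219716543} \approx -1.2201 \cdot 10^{6}$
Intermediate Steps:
$A = 264203$ ($A = 3 + 264200 = 264203$)
$X = \frac{367337844}{1708472093}$ ($X = \frac{-23122 + \frac{6850}{79435}}{-107539} = \left(-23122 + 6850 \cdot \frac{1}{79435}\right) \left(- \frac{1}{107539}\right) = \left(-23122 + \frac{1370}{15887}\right) \left(- \frac{1}{107539}\right) = \left(- \frac{367337844}{15887}\right) \left(- \frac{1}{107539}\right) = \frac{367337844}{1708472093} \approx 0.21501$)
$\frac{A}{93378} - \frac{262342}{X} = \frac{264203}{93378} - \frac{262342}{\frac{367337844}{1708472093}} = 264203 \cdot \frac{1}{93378} - \frac{224101992910903}{183668922} = \frac{264203}{93378} - \frac{224101992910903}{183668922} = - \frac{1743845614012841764}{1429219716543}$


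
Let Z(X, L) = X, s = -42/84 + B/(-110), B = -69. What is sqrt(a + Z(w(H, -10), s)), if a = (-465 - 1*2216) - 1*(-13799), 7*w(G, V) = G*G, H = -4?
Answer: sqrt(544894)/7 ≈ 105.45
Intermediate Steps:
s = 7/55 (s = -42/84 - 69/(-110) = -42*1/84 - 69*(-1/110) = -1/2 + 69/110 = 7/55 ≈ 0.12727)
w(G, V) = G**2/7 (w(G, V) = (G*G)/7 = G**2/7)
a = 11118 (a = (-465 - 2216) + 13799 = -2681 + 13799 = 11118)
sqrt(a + Z(w(H, -10), s)) = sqrt(11118 + (1/7)*(-4)**2) = sqrt(11118 + (1/7)*16) = sqrt(11118 + 16/7) = sqrt(77842/7) = sqrt(544894)/7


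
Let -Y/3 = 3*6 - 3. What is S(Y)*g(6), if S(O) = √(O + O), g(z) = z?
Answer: 18*I*√10 ≈ 56.921*I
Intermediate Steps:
Y = -45 (Y = -3*(3*6 - 3) = -3*(18 - 3) = -3*15 = -45)
S(O) = √2*√O (S(O) = √(2*O) = √2*√O)
S(Y)*g(6) = (√2*√(-45))*6 = (√2*(3*I*√5))*6 = (3*I*√10)*6 = 18*I*√10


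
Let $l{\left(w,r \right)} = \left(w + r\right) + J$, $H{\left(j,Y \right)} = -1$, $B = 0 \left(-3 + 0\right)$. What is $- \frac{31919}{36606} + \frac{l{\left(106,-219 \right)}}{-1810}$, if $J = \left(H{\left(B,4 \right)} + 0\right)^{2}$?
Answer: $- \frac{26836759}{33128430} \approx -0.81008$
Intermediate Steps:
$B = 0$ ($B = 0 \left(-3\right) = 0$)
$J = 1$ ($J = \left(-1 + 0\right)^{2} = \left(-1\right)^{2} = 1$)
$l{\left(w,r \right)} = 1 + r + w$ ($l{\left(w,r \right)} = \left(w + r\right) + 1 = \left(r + w\right) + 1 = 1 + r + w$)
$- \frac{31919}{36606} + \frac{l{\left(106,-219 \right)}}{-1810} = - \frac{31919}{36606} + \frac{1 - 219 + 106}{-1810} = \left(-31919\right) \frac{1}{36606} - - \frac{56}{905} = - \frac{31919}{36606} + \frac{56}{905} = - \frac{26836759}{33128430}$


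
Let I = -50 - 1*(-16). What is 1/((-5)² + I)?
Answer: -⅑ ≈ -0.11111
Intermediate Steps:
I = -34 (I = -50 + 16 = -34)
1/((-5)² + I) = 1/((-5)² - 34) = 1/(25 - 34) = 1/(-9) = -⅑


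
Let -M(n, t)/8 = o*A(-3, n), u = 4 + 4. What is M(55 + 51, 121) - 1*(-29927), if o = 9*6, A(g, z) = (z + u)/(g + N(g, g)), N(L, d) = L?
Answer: 38135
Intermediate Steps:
u = 8
A(g, z) = (8 + z)/(2*g) (A(g, z) = (z + 8)/(g + g) = (8 + z)/((2*g)) = (8 + z)*(1/(2*g)) = (8 + z)/(2*g))
o = 54
M(n, t) = 576 + 72*n (M(n, t) = -432*(½)*(8 + n)/(-3) = -432*(½)*(-⅓)*(8 + n) = -432*(-4/3 - n/6) = -8*(-72 - 9*n) = 576 + 72*n)
M(55 + 51, 121) - 1*(-29927) = (576 + 72*(55 + 51)) - 1*(-29927) = (576 + 72*106) + 29927 = (576 + 7632) + 29927 = 8208 + 29927 = 38135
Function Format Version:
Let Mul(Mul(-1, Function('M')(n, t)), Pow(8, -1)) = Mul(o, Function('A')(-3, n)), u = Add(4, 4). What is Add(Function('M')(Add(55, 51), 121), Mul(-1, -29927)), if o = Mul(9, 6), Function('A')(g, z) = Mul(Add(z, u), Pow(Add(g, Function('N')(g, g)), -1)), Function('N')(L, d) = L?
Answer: 38135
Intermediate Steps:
u = 8
Function('A')(g, z) = Mul(Rational(1, 2), Pow(g, -1), Add(8, z)) (Function('A')(g, z) = Mul(Add(z, 8), Pow(Add(g, g), -1)) = Mul(Add(8, z), Pow(Mul(2, g), -1)) = Mul(Add(8, z), Mul(Rational(1, 2), Pow(g, -1))) = Mul(Rational(1, 2), Pow(g, -1), Add(8, z)))
o = 54
Function('M')(n, t) = Add(576, Mul(72, n)) (Function('M')(n, t) = Mul(-8, Mul(54, Mul(Rational(1, 2), Pow(-3, -1), Add(8, n)))) = Mul(-8, Mul(54, Mul(Rational(1, 2), Rational(-1, 3), Add(8, n)))) = Mul(-8, Mul(54, Add(Rational(-4, 3), Mul(Rational(-1, 6), n)))) = Mul(-8, Add(-72, Mul(-9, n))) = Add(576, Mul(72, n)))
Add(Function('M')(Add(55, 51), 121), Mul(-1, -29927)) = Add(Add(576, Mul(72, Add(55, 51))), Mul(-1, -29927)) = Add(Add(576, Mul(72, 106)), 29927) = Add(Add(576, 7632), 29927) = Add(8208, 29927) = 38135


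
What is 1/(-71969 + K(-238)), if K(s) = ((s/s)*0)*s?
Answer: -1/71969 ≈ -1.3895e-5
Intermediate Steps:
K(s) = 0 (K(s) = (1*0)*s = 0*s = 0)
1/(-71969 + K(-238)) = 1/(-71969 + 0) = 1/(-71969) = -1/71969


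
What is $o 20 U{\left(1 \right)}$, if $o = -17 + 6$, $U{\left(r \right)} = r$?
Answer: $-220$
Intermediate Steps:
$o = -11$
$o 20 U{\left(1 \right)} = \left(-11\right) 20 \cdot 1 = \left(-220\right) 1 = -220$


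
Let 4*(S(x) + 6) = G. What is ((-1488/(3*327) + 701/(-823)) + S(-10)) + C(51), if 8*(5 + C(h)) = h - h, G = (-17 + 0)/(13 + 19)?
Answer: -465089105/34447488 ≈ -13.501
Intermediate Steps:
G = -17/32 ≈ -0.53125
S(x) = -785/128 (S(x) = -6 + (¼)*(-17/32) = -6 - 17/128 = -785/128)
C(h) = -5 (C(h) = -5 + (h - h)/8 = -5 + (⅛)*0 = -5 + 0 = -5)
((-1488/(3*327) + 701/(-823)) + S(-10)) + C(51) = ((-1488/(3*327) + 701/(-823)) - 785/128) - 5 = ((-1488/981 + 701*(-1/823)) - 785/128) - 5 = ((-1488*1/981 - 701/823) - 785/128) - 5 = ((-496/327 - 701/823) - 785/128) - 5 = (-637435/269121 - 785/128) - 5 = -292851665/34447488 - 5 = -465089105/34447488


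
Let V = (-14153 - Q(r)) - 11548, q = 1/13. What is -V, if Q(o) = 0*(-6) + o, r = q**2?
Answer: 4343470/169 ≈ 25701.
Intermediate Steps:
q = 1/13 ≈ 0.076923
r = 1/169 (r = (1/13)**2 = 1/169 ≈ 0.0059172)
Q(o) = o (Q(o) = 0 + o = o)
V = -4343470/169 (V = (-14153 - 1*1/169) - 11548 = (-14153 - 1/169) - 11548 = -2391858/169 - 11548 = -4343470/169 ≈ -25701.)
-V = -1*(-4343470/169) = 4343470/169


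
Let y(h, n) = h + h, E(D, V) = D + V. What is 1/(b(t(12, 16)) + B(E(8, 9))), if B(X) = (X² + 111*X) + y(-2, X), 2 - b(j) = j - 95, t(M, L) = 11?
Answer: 1/2258 ≈ 0.00044287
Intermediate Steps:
y(h, n) = 2*h
b(j) = 97 - j (b(j) = 2 - (j - 95) = 2 - (-95 + j) = 2 + (95 - j) = 97 - j)
B(X) = -4 + X² + 111*X (B(X) = (X² + 111*X) + 2*(-2) = (X² + 111*X) - 4 = -4 + X² + 111*X)
1/(b(t(12, 16)) + B(E(8, 9))) = 1/((97 - 1*11) + (-4 + (8 + 9)² + 111*(8 + 9))) = 1/((97 - 11) + (-4 + 17² + 111*17)) = 1/(86 + (-4 + 289 + 1887)) = 1/(86 + 2172) = 1/2258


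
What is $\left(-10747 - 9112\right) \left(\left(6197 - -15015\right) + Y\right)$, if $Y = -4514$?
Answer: $-331605582$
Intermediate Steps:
$\left(-10747 - 9112\right) \left(\left(6197 - -15015\right) + Y\right) = \left(-10747 - 9112\right) \left(\left(6197 - -15015\right) - 4514\right) = - 19859 \left(\left(6197 + 15015\right) - 4514\right) = - 19859 \left(21212 - 4514\right) = \left(-19859\right) 16698 = -331605582$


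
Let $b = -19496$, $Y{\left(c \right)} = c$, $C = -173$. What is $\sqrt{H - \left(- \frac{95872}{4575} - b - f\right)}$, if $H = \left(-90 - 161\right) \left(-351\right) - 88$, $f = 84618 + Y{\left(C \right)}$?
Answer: $\frac{\sqrt{128081155026}}{915} \approx 391.13$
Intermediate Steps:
$f = 84445$ ($f = 84618 - 173 = 84445$)
$H = 88013$ ($H = \left(-251\right) \left(-351\right) - 88 = 88101 - 88 = 88013$)
$\sqrt{H - \left(- \frac{95872}{4575} - b - f\right)} = \sqrt{88013 + \left(\left(84445 - 19496\right) - \frac{95872}{-4575}\right)} = \sqrt{88013 + \left(64949 - - \frac{95872}{4575}\right)} = \sqrt{88013 + \left(64949 + \frac{95872}{4575}\right)} = \sqrt{88013 + \frac{297237547}{4575}} = \sqrt{\frac{699897022}{4575}} = \frac{\sqrt{128081155026}}{915}$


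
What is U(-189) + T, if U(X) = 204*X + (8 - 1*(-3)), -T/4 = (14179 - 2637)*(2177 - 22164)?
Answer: 922721271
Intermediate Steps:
T = 922759816 (T = -4*(14179 - 2637)*(2177 - 22164) = -46168*(-19987) = -4*(-230689954) = 922759816)
U(X) = 11 + 204*X (U(X) = 204*X + (8 + 3) = 204*X + 11 = 11 + 204*X)
U(-189) + T = (11 + 204*(-189)) + 922759816 = (11 - 38556) + 922759816 = -38545 + 922759816 = 922721271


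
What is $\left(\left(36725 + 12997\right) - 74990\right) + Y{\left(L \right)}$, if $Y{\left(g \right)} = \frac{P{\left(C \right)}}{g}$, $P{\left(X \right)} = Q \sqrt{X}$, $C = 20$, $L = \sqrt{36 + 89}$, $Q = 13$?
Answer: $- \frac{126314}{5} \approx -25263.0$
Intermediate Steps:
$L = 5 \sqrt{5}$ ($L = \sqrt{125} = 5 \sqrt{5} \approx 11.18$)
$P{\left(X \right)} = 13 \sqrt{X}$
$Y{\left(g \right)} = \frac{26 \sqrt{5}}{g}$ ($Y{\left(g \right)} = \frac{13 \sqrt{20}}{g} = \frac{13 \cdot 2 \sqrt{5}}{g} = \frac{26 \sqrt{5}}{g}$)
$\left(\left(36725 + 12997\right) - 74990\right) + Y{\left(L \right)} = \left(\left(36725 + 12997\right) - 74990\right) + \frac{26 \sqrt{5}}{5 \sqrt{5}} = \left(49722 - 74990\right) + 26 \sqrt{5} \frac{\sqrt{5}}{25} = -25268 + \frac{26}{5} = - \frac{126314}{5}$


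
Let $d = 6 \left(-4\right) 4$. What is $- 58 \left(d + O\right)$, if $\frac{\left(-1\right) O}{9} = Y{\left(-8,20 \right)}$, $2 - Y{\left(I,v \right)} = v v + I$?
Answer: $-198012$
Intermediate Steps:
$d = -96$ ($d = \left(-24\right) 4 = -96$)
$Y{\left(I,v \right)} = 2 - I - v^{2}$ ($Y{\left(I,v \right)} = 2 - \left(v v + I\right) = 2 - \left(v^{2} + I\right) = 2 - \left(I + v^{2}\right) = 2 - I - v^{2}$)
$O = 3510$ ($O = - 9 \left(2 - -8 - 20^{2}\right) = - 9 \left(2 + 8 - 400\right) = \left(-9\right) \left(-390\right) = 3510$)
$- 58 \left(d + O\right) = - 58 \left(-96 + 3510\right) = \left(-58\right) 3414 = -198012$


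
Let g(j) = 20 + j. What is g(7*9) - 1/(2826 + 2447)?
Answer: 437658/5273 ≈ 83.000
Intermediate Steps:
g(7*9) - 1/(2826 + 2447) = (20 + 7*9) - 1/(2826 + 2447) = (20 + 63) - 1/5273 = 83 - 1*1/5273 = 83 - 1/5273 = 437658/5273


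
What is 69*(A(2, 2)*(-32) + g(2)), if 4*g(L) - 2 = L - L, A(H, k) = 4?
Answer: -17595/2 ≈ -8797.5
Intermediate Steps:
g(L) = ½ (g(L) = ½ + (L - L)/4 = ½ + (¼)*0 = ½ + 0 = ½)
69*(A(2, 2)*(-32) + g(2)) = 69*(4*(-32) + ½) = 69*(-128 + ½) = 69*(-255/2) = -17595/2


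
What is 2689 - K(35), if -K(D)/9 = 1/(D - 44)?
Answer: 2688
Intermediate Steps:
K(D) = -9/(-44 + D) (K(D) = -9/(D - 44) = -9/(-44 + D))
2689 - K(35) = 2689 - (-9)/(-44 + 35) = 2689 - (-9)/(-9) = 2689 - (-9)*(-1)/9 = 2689 - 1*1 = 2689 - 1 = 2688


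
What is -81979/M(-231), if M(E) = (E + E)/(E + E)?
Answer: -81979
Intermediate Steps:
M(E) = 1 (M(E) = (2*E)/((2*E)) = (2*E)*(1/(2*E)) = 1)
-81979/M(-231) = -81979/1 = -81979*1 = -81979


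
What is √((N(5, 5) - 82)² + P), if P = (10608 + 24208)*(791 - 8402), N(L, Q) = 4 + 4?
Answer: 10*I*√2649791 ≈ 16278.0*I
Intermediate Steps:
N(L, Q) = 8
P = -264984576 (P = 34816*(-7611) = -264984576)
√((N(5, 5) - 82)² + P) = √((8 - 82)² - 264984576) = √((-74)² - 264984576) = √(5476 - 264984576) = √(-264979100) = 10*I*√2649791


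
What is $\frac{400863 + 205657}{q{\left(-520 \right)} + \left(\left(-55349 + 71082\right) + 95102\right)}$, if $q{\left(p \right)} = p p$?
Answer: $\frac{121304}{76247} \approx 1.5909$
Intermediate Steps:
$q{\left(p \right)} = p^{2}$
$\frac{400863 + 205657}{q{\left(-520 \right)} + \left(\left(-55349 + 71082\right) + 95102\right)} = \frac{400863 + 205657}{\left(-520\right)^{2} + \left(\left(-55349 + 71082\right) + 95102\right)} = \frac{606520}{270400 + \left(15733 + 95102\right)} = \frac{606520}{270400 + 110835} = \frac{606520}{381235} = 606520 \cdot \frac{1}{381235} = \frac{121304}{76247}$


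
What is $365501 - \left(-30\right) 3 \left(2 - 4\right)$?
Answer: $365321$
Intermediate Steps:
$365501 - \left(-30\right) 3 \left(2 - 4\right) = 365501 - - 90 \left(2 - 4\right) = 365501 - \left(-90\right) \left(-2\right) = 365501 - 180 = 365321$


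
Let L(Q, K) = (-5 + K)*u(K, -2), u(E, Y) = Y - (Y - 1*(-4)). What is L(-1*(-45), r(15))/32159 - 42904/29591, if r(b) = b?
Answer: -1380933376/951616969 ≈ -1.4511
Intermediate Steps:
u(E, Y) = -4 (u(E, Y) = Y - (Y + 4) = Y - (4 + Y) = Y + (-4 - Y) = -4)
L(Q, K) = 20 - 4*K (L(Q, K) = (-5 + K)*(-4) = 20 - 4*K)
L(-1*(-45), r(15))/32159 - 42904/29591 = (20 - 4*15)/32159 - 42904/29591 = (20 - 60)*(1/32159) - 42904*1/29591 = -40*1/32159 - 42904/29591 = -40/32159 - 42904/29591 = -1380933376/951616969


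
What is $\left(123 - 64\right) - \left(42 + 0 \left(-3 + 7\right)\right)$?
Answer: $17$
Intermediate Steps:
$\left(123 - 64\right) - \left(42 + 0 \left(-3 + 7\right)\right) = 59 + \left(0 \cdot 4 - 42\right) = 59 + \left(0 - 42\right) = 59 - 42 = 17$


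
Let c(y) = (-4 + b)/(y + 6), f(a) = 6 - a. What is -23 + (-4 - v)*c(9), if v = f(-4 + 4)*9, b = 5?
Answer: -403/15 ≈ -26.867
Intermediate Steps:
v = 54 (v = (6 - (-4 + 4))*9 = (6 - 1*0)*9 = (6 + 0)*9 = 6*9 = 54)
c(y) = 1/(6 + y) (c(y) = (-4 + 5)/(y + 6) = 1/(6 + y))
-23 + (-4 - v)*c(9) = -23 + (-4 - 1*54)/(6 + 9) = -23 + (-4 - 54)/15 = -23 - 58*1/15 = -23 - 58/15 = -403/15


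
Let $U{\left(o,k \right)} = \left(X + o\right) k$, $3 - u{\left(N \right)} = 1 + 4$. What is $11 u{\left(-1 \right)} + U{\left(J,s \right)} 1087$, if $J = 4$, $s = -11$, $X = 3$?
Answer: $-83721$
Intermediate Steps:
$u{\left(N \right)} = -2$ ($u{\left(N \right)} = 3 - \left(1 + 4\right) = 3 - 5 = -2$)
$U{\left(o,k \right)} = k \left(3 + o\right)$ ($U{\left(o,k \right)} = \left(3 + o\right) k = k \left(3 + o\right)$)
$11 u{\left(-1 \right)} + U{\left(J,s \right)} 1087 = 11 \left(-2\right) + - 11 \left(3 + 4\right) 1087 = -22 + \left(-11\right) 7 \cdot 1087 = -22 - 83699 = -83721$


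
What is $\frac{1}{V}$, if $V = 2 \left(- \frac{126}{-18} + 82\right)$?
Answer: $\frac{1}{178} \approx 0.005618$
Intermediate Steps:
$V = 178$ ($V = 2 \left(\left(-126\right) \left(- \frac{1}{18}\right) + 82\right) = 2 \left(7 + 82\right) = 2 \cdot 89 = 178$)
$\frac{1}{V} = \frac{1}{178}$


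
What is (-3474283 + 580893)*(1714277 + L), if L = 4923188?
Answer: -19204774856350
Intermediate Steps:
(-3474283 + 580893)*(1714277 + L) = (-3474283 + 580893)*(1714277 + 4923188) = -2893390*6637465 = -19204774856350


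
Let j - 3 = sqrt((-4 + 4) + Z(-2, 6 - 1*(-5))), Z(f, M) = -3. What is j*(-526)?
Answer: -1578 - 526*I*sqrt(3) ≈ -1578.0 - 911.06*I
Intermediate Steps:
j = 3 + I*sqrt(3) (j = 3 + sqrt((-4 + 4) - 3) = 3 + sqrt(0 - 3) = 3 + sqrt(-3) = 3 + I*sqrt(3) ≈ 3.0 + 1.732*I)
j*(-526) = (3 + I*sqrt(3))*(-526) = -1578 - 526*I*sqrt(3)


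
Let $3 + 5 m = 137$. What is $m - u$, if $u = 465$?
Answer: $- \frac{2191}{5} \approx -438.2$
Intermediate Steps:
$m = \frac{134}{5}$ ($m = - \frac{3}{5} + \frac{1}{5} \cdot 137 = - \frac{3}{5} + \frac{137}{5} = \frac{134}{5} \approx 26.8$)
$m - u = \frac{134}{5} - 465 = - \frac{2191}{5}$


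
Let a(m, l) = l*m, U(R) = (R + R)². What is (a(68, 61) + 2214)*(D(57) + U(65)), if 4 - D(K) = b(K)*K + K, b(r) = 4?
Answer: 105730078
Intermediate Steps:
D(K) = 4 - 5*K (D(K) = 4 - (4*K + K) = 4 - 5*K)
U(R) = 4*R² (U(R) = (2*R)² = 4*R²)
(a(68, 61) + 2214)*(D(57) + U(65)) = (61*68 + 2214)*((4 - 5*57) + 4*65²) = (4148 + 2214)*((4 - 285) + 4*4225) = 6362*(-281 + 16900) = 6362*16619 = 105730078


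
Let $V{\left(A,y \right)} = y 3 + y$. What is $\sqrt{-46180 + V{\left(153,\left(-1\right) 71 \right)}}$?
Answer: $88 i \sqrt{6} \approx 215.56 i$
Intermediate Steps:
$V{\left(A,y \right)} = 4 y$ ($V{\left(A,y \right)} = 3 y + y = 4 y$)
$\sqrt{-46180 + V{\left(153,\left(-1\right) 71 \right)}} = \sqrt{-46180 + 4 \left(\left(-1\right) 71\right)} = \sqrt{-46180 + 4 \left(-71\right)} = \sqrt{-46180 - 284} = \sqrt{-46464} = 88 i \sqrt{6}$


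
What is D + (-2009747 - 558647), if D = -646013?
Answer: -3214407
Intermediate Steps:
D + (-2009747 - 558647) = -646013 + (-2009747 - 558647) = -646013 - 2568394 = -3214407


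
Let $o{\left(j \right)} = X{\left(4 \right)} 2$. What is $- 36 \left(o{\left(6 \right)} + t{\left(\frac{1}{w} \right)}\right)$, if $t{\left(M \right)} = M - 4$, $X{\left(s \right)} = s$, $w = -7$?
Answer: $- \frac{972}{7} \approx -138.86$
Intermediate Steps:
$o{\left(j \right)} = 8$ ($o{\left(j \right)} = 4 \cdot 2 = 8$)
$t{\left(M \right)} = -4 + M$
$- 36 \left(o{\left(6 \right)} + t{\left(\frac{1}{w} \right)}\right) = - 36 \left(8 - \left(4 - \frac{1}{-7}\right)\right) = - 36 \left(8 - \frac{29}{7}\right) = \left(-36\right) \frac{27}{7} = - \frac{972}{7}$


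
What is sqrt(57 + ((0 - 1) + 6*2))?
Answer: 2*sqrt(17) ≈ 8.2462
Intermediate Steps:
sqrt(57 + ((0 - 1) + 6*2)) = sqrt(57 + (-1 + 12)) = sqrt(57 + 11) = sqrt(68) = 2*sqrt(17)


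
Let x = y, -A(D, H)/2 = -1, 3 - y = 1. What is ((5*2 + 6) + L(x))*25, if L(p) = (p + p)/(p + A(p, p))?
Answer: 425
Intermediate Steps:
y = 2 (y = 3 - 1*1 = 3 - 1 = 2)
A(D, H) = 2 (A(D, H) = -2*(-1) = 2)
x = 2
L(p) = 2*p/(2 + p) (L(p) = (p + p)/(p + 2) = (2*p)/(2 + p) = 2*p/(2 + p))
((5*2 + 6) + L(x))*25 = ((5*2 + 6) + 2*2/(2 + 2))*25 = ((10 + 6) + 2*2/4)*25 = (16 + 2*2*(1/4))*25 = (16 + 1)*25 = 17*25 = 425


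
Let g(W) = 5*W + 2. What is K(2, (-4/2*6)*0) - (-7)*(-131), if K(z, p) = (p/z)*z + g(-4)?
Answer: -935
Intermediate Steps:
g(W) = 2 + 5*W
K(z, p) = -18 + p (K(z, p) = (p/z)*z + (2 + 5*(-4)) = p + (2 - 20) = p - 18 = -18 + p)
K(2, (-4/2*6)*0) - (-7)*(-131) = (-18 + (-4/2*6)*0) - (-7)*(-131) = (-18 + (-4*½*6)*0) - 7*131 = (-18 - 2*6*0) - 917 = (-18 - 12*0) - 917 = (-18 + 0) - 917 = -18 - 917 = -935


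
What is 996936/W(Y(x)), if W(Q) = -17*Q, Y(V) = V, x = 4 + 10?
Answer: -498468/119 ≈ -4188.8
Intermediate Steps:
x = 14
996936/W(Y(x)) = 996936/((-17*14)) = 996936/(-238) = 996936*(-1/238) = -498468/119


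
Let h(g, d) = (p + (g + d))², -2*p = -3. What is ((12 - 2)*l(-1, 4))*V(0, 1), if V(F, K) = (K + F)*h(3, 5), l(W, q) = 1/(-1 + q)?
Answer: 1805/6 ≈ 300.83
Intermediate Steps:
p = 3/2 (p = -½*(-3) = 3/2 ≈ 1.5000)
h(g, d) = (3/2 + d + g)² (h(g, d) = (3/2 + (g + d))² = (3/2 + (d + g))² = (3/2 + d + g)²)
V(F, K) = 361*F/4 + 361*K/4 (V(F, K) = (K + F)*((3 + 2*5 + 2*3)²/4) = (F + K)*((3 + 10 + 6)²/4) = (F + K)*((¼)*19²) = (F + K)*((¼)*361) = (F + K)*(361/4) = 361*F/4 + 361*K/4)
((12 - 2)*l(-1, 4))*V(0, 1) = ((12 - 2)/(-1 + 4))*((361/4)*0 + (361/4)*1) = (10/3)*(0 + 361/4) = (10*(⅓))*(361/4) = (10/3)*(361/4) = 1805/6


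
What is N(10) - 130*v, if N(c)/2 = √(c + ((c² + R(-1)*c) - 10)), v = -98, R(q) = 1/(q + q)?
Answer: 12740 + 2*√95 ≈ 12760.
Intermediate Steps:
R(q) = 1/(2*q)
N(c) = 2*√(-10 + c² + c/2) (N(c) = 2*√(c + ((c² + ((½)/(-1))*c) - 10)) = 2*√(c + ((c² + ((½)*(-1))*c) - 10)) = 2*√(c + ((c² - c/2) - 10)) = 2*√(c + (-10 + c² - c/2)) = 2*√(-10 + c² + c/2))
N(10) - 130*v = √(-40 + 2*10 + 4*10²) - 130*(-98) = √(-40 + 20 + 4*100) + 12740 = √(-40 + 20 + 400) + 12740 = √380 + 12740 = 2*√95 + 12740 = 12740 + 2*√95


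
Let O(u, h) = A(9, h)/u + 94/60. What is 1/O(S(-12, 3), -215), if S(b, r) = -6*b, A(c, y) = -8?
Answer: 90/131 ≈ 0.68702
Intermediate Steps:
O(u, h) = 47/30 - 8/u (O(u, h) = -8/u + 94/60 = -8/u + 94*(1/60) = -8/u + 47/30 = 47/30 - 8/u)
1/O(S(-12, 3), -215) = 1/(47/30 - 8/((-6*(-12)))) = 1/(47/30 - 8/72) = 1/(47/30 - 8*1/72) = 1/(47/30 - ⅑) = 1/(131/90) = 90/131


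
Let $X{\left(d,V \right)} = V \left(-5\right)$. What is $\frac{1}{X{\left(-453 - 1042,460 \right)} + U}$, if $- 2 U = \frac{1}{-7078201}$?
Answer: $- \frac{14156402}{32559724599} \approx -0.00043478$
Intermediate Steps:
$U = \frac{1}{14156402}$ ($U = - \frac{1}{2 \left(-7078201\right)} = \left(- \frac{1}{2}\right) \left(- \frac{1}{7078201}\right) = \frac{1}{14156402} \approx 7.0639 \cdot 10^{-8}$)
$X{\left(d,V \right)} = - 5 V$
$\frac{1}{X{\left(-453 - 1042,460 \right)} + U} = \frac{1}{\left(-5\right) 460 + \frac{1}{14156402}} = \frac{1}{-2300 + \frac{1}{14156402}} = \frac{1}{- \frac{32559724599}{14156402}} = - \frac{14156402}{32559724599}$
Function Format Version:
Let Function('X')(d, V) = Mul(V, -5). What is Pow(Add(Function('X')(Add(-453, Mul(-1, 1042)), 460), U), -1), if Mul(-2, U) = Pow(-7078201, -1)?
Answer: Rational(-14156402, 32559724599) ≈ -0.00043478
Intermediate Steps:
U = Rational(1, 14156402) (U = Mul(Rational(-1, 2), Pow(-7078201, -1)) = Mul(Rational(-1, 2), Rational(-1, 7078201)) = Rational(1, 14156402) ≈ 7.0639e-8)
Function('X')(d, V) = Mul(-5, V)
Pow(Add(Function('X')(Add(-453, Mul(-1, 1042)), 460), U), -1) = Pow(Add(Mul(-5, 460), Rational(1, 14156402)), -1) = Pow(Add(-2300, Rational(1, 14156402)), -1) = Pow(Rational(-32559724599, 14156402), -1) = Rational(-14156402, 32559724599)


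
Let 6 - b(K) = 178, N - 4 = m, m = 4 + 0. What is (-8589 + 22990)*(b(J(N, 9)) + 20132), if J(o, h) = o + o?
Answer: 287443960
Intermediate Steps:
m = 4
N = 8 (N = 4 + 4 = 8)
J(o, h) = 2*o
b(K) = -172 (b(K) = 6 - 1*178 = 6 - 178 = -172)
(-8589 + 22990)*(b(J(N, 9)) + 20132) = (-8589 + 22990)*(-172 + 20132) = 14401*19960 = 287443960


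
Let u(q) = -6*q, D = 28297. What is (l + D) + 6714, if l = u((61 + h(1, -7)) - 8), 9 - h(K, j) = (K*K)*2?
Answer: 34651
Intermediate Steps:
h(K, j) = 9 - 2*K² (h(K, j) = 9 - K*K*2 = 9 - K²*2 = 9 - 2*K²)
l = -360 (l = -6*((61 + (9 - 2*1²)) - 8) = -6*((61 + (9 - 2*1)) - 8) = -6*((61 + (9 - 2)) - 8) = -6*((61 + 7) - 8) = -6*(68 - 8) = -6*60 = -360)
(l + D) + 6714 = (-360 + 28297) + 6714 = 27937 + 6714 = 34651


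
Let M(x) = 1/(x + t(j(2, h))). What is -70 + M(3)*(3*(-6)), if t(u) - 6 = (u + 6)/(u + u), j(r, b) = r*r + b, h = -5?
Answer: -946/13 ≈ -72.769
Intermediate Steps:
j(r, b) = b + r**2 (j(r, b) = r**2 + b = b + r**2)
t(u) = 6 + (6 + u)/(2*u) (t(u) = 6 + (u + 6)/(u + u) = 6 + (6 + u)/((2*u)) = 6 + (6 + u)*(1/(2*u)) = 6 + (6 + u)/(2*u))
M(x) = 1/(7/2 + x) (M(x) = 1/(x + (13/2 + 3/(-5 + 2**2))) = 1/(x + (13/2 + 3/(-5 + 4))) = 1/(x + (13/2 + 3/(-1))) = 1/(x + (13/2 + 3*(-1))) = 1/(x + (13/2 - 3)) = 1/(x + 7/2) = 1/(7/2 + x))
-70 + M(3)*(3*(-6)) = -70 + (2/(7 + 2*3))*(3*(-6)) = -70 + (2/(7 + 6))*(-18) = -70 + (2/13)*(-18) = -70 - 36/13 = -946/13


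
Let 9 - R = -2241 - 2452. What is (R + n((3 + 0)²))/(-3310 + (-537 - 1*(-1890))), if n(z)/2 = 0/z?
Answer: -4702/1957 ≈ -2.4027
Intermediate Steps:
R = 4702 (R = 9 - (-2241 - 2452) = 9 - 1*(-4693) = 9 + 4693 = 4702)
n(z) = 0 (n(z) = 2*(0/z) = 2*0 = 0)
(R + n((3 + 0)²))/(-3310 + (-537 - 1*(-1890))) = (4702 + 0)/(-3310 + (-537 - 1*(-1890))) = 4702/(-3310 + (-537 + 1890)) = 4702/(-3310 + 1353) = 4702/(-1957) = 4702*(-1/1957) = -4702/1957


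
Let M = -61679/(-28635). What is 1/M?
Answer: 28635/61679 ≈ 0.46426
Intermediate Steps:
M = 61679/28635 (M = -61679*(-1/28635) = 61679/28635 ≈ 2.1540)
1/M = 1/(61679/28635) = 28635/61679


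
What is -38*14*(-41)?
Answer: 21812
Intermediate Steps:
-38*14*(-41) = -532*(-41) = 21812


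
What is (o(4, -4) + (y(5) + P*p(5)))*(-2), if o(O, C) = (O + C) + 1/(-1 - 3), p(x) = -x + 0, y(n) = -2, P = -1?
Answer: -11/2 ≈ -5.5000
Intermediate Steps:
p(x) = -x
o(O, C) = -1/4 + C + O (o(O, C) = (C + O) + 1/(-4) = (C + O) - 1/4 = -1/4 + C + O)
(o(4, -4) + (y(5) + P*p(5)))*(-2) = ((-1/4 - 4 + 4) + (-2 - (-1)*5))*(-2) = (-1/4 + (-2 - 1*(-5)))*(-2) = (-1/4 + (-2 + 5))*(-2) = (-1/4 + 3)*(-2) = (11/4)*(-2) = -11/2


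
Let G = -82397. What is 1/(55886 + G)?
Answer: -1/26511 ≈ -3.7720e-5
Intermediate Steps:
1/(55886 + G) = 1/(55886 - 82397) = 1/(-26511) = -1/26511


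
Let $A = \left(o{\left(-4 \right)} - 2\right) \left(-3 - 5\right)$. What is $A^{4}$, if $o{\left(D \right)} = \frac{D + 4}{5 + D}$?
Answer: $65536$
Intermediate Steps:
$o{\left(D \right)} = \frac{4 + D}{5 + D}$
$A = 16$ ($A = \left(\frac{4 - 4}{5 - 4} - 2\right) \left(-3 - 5\right) = \left(1^{-1} \cdot 0 - 2\right) \left(-8\right) = \left(1 \cdot 0 - 2\right) \left(-8\right) = \left(0 - 2\right) \left(-8\right) = \left(-2\right) \left(-8\right) = 16$)
$A^{4} = 16^{4} = 65536$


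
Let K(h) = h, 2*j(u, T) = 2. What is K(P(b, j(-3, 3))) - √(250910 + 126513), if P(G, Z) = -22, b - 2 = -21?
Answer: -22 - √377423 ≈ -636.35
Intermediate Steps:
b = -19 (b = 2 - 21 = -19)
j(u, T) = 1 (j(u, T) = (½)*2 = 1)
K(P(b, j(-3, 3))) - √(250910 + 126513) = -22 - √(250910 + 126513) = -22 - √377423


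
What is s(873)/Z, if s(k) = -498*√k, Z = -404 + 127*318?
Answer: -747*√97/19991 ≈ -0.36802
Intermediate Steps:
Z = 39982 (Z = -404 + 40386 = 39982)
s(873)/Z = -1494*√97/39982 = -1494*√97*(1/39982) = -747*√97/19991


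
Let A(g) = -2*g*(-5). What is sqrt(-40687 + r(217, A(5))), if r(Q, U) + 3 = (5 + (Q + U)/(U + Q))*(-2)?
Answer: I*sqrt(40702) ≈ 201.75*I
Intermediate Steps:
A(g) = 10*g
r(Q, U) = -15 (r(Q, U) = -3 + (5 + (Q + U)/(U + Q))*(-2) = -3 + (5 + (Q + U)/(Q + U))*(-2) = -3 + (5 + 1)*(-2) = -3 + 6*(-2) = -3 - 12 = -15)
sqrt(-40687 + r(217, A(5))) = sqrt(-40687 - 15) = sqrt(-40702) = I*sqrt(40702)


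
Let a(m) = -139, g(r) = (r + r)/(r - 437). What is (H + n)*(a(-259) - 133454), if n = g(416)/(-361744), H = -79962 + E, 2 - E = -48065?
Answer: 674350527331693/158263 ≈ 4.2610e+9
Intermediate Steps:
E = 48067 (E = 2 - 1*(-48065) = 2 + 48065 = 48067)
g(r) = 2*r/(-437 + r) (g(r) = (2*r)/(-437 + r) = 2*r/(-437 + r))
H = -31895 (H = -79962 + 48067 = -31895)
n = 52/474789 (n = (2*416/(-437 + 416))/(-361744) = (2*416/(-21))*(-1/361744) = (2*416*(-1/21))*(-1/361744) = -832/21*(-1/361744) = 52/474789 ≈ 0.00010952)
(H + n)*(a(-259) - 133454) = (-31895 + 52/474789)*(-139 - 133454) = -15143395103/474789*(-133593) = 674350527331693/158263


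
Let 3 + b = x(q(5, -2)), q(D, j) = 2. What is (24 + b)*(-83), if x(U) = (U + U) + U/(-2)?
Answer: -1992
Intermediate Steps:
x(U) = 3*U/2 (x(U) = 2*U + U*(-½) = 2*U - U/2 = 3*U/2)
b = 0 (b = -3 + (3/2)*2 = -3 + 3 = 0)
(24 + b)*(-83) = (24 + 0)*(-83) = 24*(-83) = -1992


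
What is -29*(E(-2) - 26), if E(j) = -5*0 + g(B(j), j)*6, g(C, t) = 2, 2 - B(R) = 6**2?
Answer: 406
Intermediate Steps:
B(R) = -34 (B(R) = 2 - 1*6**2 = 2 - 1*36 = 2 - 36 = -34)
E(j) = 12 (E(j) = -5*0 + 2*6 = 0 + 12 = 12)
-29*(E(-2) - 26) = -29*(12 - 26) = -29*(-14) = 406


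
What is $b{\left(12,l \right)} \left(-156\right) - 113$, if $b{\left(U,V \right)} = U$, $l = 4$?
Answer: $-1985$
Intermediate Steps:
$b{\left(12,l \right)} \left(-156\right) - 113 = 12 \left(-156\right) - 113 = -1872 - 113 = -1985$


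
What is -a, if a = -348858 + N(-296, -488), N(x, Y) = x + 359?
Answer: 348795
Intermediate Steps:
N(x, Y) = 359 + x
a = -348795 (a = -348858 + (359 - 296) = -348858 + 63 = -348795)
-a = -1*(-348795) = 348795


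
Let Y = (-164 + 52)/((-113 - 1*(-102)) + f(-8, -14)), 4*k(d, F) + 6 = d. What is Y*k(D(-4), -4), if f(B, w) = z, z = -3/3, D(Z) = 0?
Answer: -14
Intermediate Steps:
z = -1 (z = -3*⅓ = -1)
f(B, w) = -1
k(d, F) = -3/2 + d/4
Y = 28/3 (Y = (-164 + 52)/((-113 - 1*(-102)) - 1) = -112/((-113 + 102) - 1) = -112/(-11 - 1) = -112/(-12) = -112*(-1/12) = 28/3 ≈ 9.3333)
Y*k(D(-4), -4) = 28*(-3/2 + (¼)*0)/3 = 28*(-3/2 + 0)/3 = (28/3)*(-3/2) = -14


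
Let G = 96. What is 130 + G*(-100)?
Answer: -9470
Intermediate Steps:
130 + G*(-100) = 130 + 96*(-100) = 130 - 9600 = -9470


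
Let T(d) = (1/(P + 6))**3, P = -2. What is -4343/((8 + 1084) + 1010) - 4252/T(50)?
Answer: -572017399/2102 ≈ -2.7213e+5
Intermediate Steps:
T(d) = 1/64 (T(d) = (1/(-2 + 6))**3 = (1/4)**3 = 1/64)
-4343/((8 + 1084) + 1010) - 4252/T(50) = -4343/((8 + 1084) + 1010) - 4252/1/64 = -4343/(1092 + 1010) - 4252*64 = -4343/2102 - 272128 = -572017399/2102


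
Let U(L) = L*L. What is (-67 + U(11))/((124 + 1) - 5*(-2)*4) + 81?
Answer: 4473/55 ≈ 81.327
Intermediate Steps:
U(L) = L²
(-67 + U(11))/((124 + 1) - 5*(-2)*4) + 81 = (-67 + 11²)/((124 + 1) - 5*(-2)*4) + 81 = (-67 + 121)/(125 + 10*4) + 81 = 54/(125 + 40) + 81 = 54/165 + 81 = 54*(1/165) + 81 = 18/55 + 81 = 4473/55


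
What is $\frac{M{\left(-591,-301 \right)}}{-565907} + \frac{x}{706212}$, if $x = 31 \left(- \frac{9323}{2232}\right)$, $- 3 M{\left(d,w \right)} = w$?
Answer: $- \frac{10377626449}{28774822628448} \approx -0.00036065$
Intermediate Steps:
$M{\left(d,w \right)} = - \frac{w}{3}$
$x = - \frac{9323}{72}$ ($x = 31 \left(\left(-9323\right) \frac{1}{2232}\right) = 31 \left(- \frac{9323}{2232}\right) = - \frac{9323}{72} \approx -129.49$)
$\frac{M{\left(-591,-301 \right)}}{-565907} + \frac{x}{706212} = \frac{\left(- \frac{1}{3}\right) \left(-301\right)}{-565907} - \frac{9323}{72 \cdot 706212} = \frac{301}{3} \left(- \frac{1}{565907}\right) - \frac{9323}{50847264} = - \frac{301}{1697721} - \frac{9323}{50847264} = - \frac{10377626449}{28774822628448}$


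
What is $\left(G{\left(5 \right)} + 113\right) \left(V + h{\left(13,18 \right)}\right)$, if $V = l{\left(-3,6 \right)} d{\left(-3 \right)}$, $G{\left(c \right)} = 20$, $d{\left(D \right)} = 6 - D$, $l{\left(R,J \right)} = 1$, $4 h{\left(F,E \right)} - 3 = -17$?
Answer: $\frac{1463}{2} \approx 731.5$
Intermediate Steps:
$h{\left(F,E \right)} = - \frac{7}{2}$ ($h{\left(F,E \right)} = \frac{3}{4} + \frac{1}{4} \left(-17\right) = \frac{3}{4} - \frac{17}{4} = - \frac{7}{2}$)
$V = 9$ ($V = 1 \left(6 - -3\right) = 1 \left(6 + 3\right) = 1 \cdot 9 = 9$)
$\left(G{\left(5 \right)} + 113\right) \left(V + h{\left(13,18 \right)}\right) = \left(20 + 113\right) \left(9 - \frac{7}{2}\right) = 133 \cdot \frac{11}{2} = \frac{1463}{2}$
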